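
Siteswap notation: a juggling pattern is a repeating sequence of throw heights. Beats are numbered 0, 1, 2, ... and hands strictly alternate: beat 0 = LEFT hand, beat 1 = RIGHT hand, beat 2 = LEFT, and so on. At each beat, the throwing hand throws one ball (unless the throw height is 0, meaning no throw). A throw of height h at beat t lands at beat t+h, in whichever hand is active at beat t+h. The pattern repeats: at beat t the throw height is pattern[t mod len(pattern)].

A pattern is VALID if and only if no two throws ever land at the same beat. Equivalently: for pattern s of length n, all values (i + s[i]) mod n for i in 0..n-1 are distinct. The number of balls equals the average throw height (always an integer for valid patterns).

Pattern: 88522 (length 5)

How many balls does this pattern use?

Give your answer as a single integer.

Pattern = [8, 8, 5, 2, 2], length n = 5
  position 0: throw height = 8, running sum = 8
  position 1: throw height = 8, running sum = 16
  position 2: throw height = 5, running sum = 21
  position 3: throw height = 2, running sum = 23
  position 4: throw height = 2, running sum = 25
Total sum = 25; balls = sum / n = 25 / 5 = 5

Answer: 5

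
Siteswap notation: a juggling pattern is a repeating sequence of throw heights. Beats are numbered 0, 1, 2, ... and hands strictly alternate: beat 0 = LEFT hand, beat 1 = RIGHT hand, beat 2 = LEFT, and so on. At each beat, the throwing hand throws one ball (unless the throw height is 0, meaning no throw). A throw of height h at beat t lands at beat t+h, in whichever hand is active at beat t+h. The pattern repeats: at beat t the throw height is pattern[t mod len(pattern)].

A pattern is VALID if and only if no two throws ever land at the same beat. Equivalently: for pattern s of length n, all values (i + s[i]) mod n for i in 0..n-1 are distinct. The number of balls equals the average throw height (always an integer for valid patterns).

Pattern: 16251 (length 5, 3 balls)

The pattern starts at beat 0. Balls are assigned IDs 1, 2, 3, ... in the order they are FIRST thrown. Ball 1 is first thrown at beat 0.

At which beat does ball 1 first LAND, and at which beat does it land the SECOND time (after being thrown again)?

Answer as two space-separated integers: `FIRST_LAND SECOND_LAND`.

Answer: 1 7

Derivation:
Beat 0 (L): throw ball1 h=1 -> lands@1:R; in-air after throw: [b1@1:R]
Beat 1 (R): throw ball1 h=6 -> lands@7:R; in-air after throw: [b1@7:R]
Beat 2 (L): throw ball2 h=2 -> lands@4:L; in-air after throw: [b2@4:L b1@7:R]
Beat 3 (R): throw ball3 h=5 -> lands@8:L; in-air after throw: [b2@4:L b1@7:R b3@8:L]
Beat 4 (L): throw ball2 h=1 -> lands@5:R; in-air after throw: [b2@5:R b1@7:R b3@8:L]
Beat 5 (R): throw ball2 h=1 -> lands@6:L; in-air after throw: [b2@6:L b1@7:R b3@8:L]
Beat 6 (L): throw ball2 h=6 -> lands@12:L; in-air after throw: [b1@7:R b3@8:L b2@12:L]
Beat 7 (R): throw ball1 h=2 -> lands@9:R; in-air after throw: [b3@8:L b1@9:R b2@12:L]
Ball 1: thrown@0 h=1 -> first land @1; rethrown@1 h=6 -> second land @7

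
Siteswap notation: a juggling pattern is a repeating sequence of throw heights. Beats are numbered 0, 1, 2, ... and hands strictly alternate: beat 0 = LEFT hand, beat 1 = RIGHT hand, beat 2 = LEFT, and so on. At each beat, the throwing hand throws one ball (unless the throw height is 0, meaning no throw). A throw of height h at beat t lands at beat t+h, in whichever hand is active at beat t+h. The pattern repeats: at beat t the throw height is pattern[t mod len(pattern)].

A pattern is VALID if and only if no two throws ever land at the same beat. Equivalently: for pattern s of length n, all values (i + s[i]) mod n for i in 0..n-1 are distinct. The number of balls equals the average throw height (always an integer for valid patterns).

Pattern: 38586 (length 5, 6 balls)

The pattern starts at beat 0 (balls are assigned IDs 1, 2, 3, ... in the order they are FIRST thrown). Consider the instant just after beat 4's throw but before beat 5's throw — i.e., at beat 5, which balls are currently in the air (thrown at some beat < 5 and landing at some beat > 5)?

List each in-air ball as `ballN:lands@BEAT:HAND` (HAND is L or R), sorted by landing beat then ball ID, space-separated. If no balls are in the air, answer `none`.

Answer: ball3:lands@7:R ball2:lands@9:R ball4:lands@10:L ball1:lands@11:R

Derivation:
Beat 0 (L): throw ball1 h=3 -> lands@3:R; in-air after throw: [b1@3:R]
Beat 1 (R): throw ball2 h=8 -> lands@9:R; in-air after throw: [b1@3:R b2@9:R]
Beat 2 (L): throw ball3 h=5 -> lands@7:R; in-air after throw: [b1@3:R b3@7:R b2@9:R]
Beat 3 (R): throw ball1 h=8 -> lands@11:R; in-air after throw: [b3@7:R b2@9:R b1@11:R]
Beat 4 (L): throw ball4 h=6 -> lands@10:L; in-air after throw: [b3@7:R b2@9:R b4@10:L b1@11:R]
Beat 5 (R): throw ball5 h=3 -> lands@8:L; in-air after throw: [b3@7:R b5@8:L b2@9:R b4@10:L b1@11:R]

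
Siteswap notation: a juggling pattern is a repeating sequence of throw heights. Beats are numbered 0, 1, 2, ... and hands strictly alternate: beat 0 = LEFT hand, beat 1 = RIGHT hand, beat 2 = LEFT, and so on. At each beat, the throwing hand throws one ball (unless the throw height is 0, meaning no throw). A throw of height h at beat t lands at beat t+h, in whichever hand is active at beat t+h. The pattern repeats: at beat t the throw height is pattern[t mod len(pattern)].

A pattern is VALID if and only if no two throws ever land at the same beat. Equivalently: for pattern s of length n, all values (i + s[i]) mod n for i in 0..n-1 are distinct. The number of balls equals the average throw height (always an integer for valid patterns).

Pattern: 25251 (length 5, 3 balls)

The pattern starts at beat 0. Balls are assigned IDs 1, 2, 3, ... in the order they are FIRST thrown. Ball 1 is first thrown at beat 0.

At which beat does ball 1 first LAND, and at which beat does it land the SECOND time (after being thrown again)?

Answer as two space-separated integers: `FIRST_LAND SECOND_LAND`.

Beat 0 (L): throw ball1 h=2 -> lands@2:L; in-air after throw: [b1@2:L]
Beat 1 (R): throw ball2 h=5 -> lands@6:L; in-air after throw: [b1@2:L b2@6:L]
Beat 2 (L): throw ball1 h=2 -> lands@4:L; in-air after throw: [b1@4:L b2@6:L]
Beat 3 (R): throw ball3 h=5 -> lands@8:L; in-air after throw: [b1@4:L b2@6:L b3@8:L]
Beat 4 (L): throw ball1 h=1 -> lands@5:R; in-air after throw: [b1@5:R b2@6:L b3@8:L]
Ball 1: thrown@0 h=2 -> first land @2; rethrown@2 h=2 -> second land @4

Answer: 2 4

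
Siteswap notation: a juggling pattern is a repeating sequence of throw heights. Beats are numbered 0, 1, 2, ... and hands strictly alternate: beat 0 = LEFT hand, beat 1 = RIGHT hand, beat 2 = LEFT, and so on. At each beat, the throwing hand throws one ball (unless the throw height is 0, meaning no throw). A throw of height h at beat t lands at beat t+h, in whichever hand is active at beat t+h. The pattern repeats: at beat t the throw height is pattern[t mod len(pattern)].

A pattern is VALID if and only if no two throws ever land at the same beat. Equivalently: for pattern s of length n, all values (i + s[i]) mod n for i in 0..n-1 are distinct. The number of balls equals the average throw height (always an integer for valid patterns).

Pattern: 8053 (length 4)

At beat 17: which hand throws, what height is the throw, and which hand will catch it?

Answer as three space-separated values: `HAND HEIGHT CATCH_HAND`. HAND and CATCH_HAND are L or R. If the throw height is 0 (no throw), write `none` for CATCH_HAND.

Answer: R 0 none

Derivation:
Beat 17: 17 mod 2 = 1, so hand = R
Throw height = pattern[17 mod 4] = pattern[1] = 0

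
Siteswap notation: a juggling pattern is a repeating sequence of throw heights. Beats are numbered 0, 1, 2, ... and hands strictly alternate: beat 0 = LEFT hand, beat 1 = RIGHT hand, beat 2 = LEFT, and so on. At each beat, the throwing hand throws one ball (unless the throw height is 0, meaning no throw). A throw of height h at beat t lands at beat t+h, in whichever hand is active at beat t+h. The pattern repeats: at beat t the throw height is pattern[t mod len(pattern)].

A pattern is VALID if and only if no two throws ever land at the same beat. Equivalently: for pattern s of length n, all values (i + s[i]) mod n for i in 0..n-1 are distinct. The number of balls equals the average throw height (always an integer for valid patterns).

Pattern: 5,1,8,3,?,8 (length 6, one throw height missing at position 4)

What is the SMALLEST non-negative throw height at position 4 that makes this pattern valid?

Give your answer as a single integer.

Answer: 5

Derivation:
i=0: (0 + 5) mod 6 = 5
i=1: (1 + 1) mod 6 = 2
i=2: (2 + 8) mod 6 = 4
i=3: (3 + 3) mod 6 = 0
i=4: s[i]=? (unknown)
i=5: (5 + 8) mod 6 = 1
Known residues: [0, 1, 2, 4, 5]; need a permutation of 0..5, so missing residue r = 3
Need (4 + s) mod 6 = 3; smallest s = (3 - 4) mod 6 = 5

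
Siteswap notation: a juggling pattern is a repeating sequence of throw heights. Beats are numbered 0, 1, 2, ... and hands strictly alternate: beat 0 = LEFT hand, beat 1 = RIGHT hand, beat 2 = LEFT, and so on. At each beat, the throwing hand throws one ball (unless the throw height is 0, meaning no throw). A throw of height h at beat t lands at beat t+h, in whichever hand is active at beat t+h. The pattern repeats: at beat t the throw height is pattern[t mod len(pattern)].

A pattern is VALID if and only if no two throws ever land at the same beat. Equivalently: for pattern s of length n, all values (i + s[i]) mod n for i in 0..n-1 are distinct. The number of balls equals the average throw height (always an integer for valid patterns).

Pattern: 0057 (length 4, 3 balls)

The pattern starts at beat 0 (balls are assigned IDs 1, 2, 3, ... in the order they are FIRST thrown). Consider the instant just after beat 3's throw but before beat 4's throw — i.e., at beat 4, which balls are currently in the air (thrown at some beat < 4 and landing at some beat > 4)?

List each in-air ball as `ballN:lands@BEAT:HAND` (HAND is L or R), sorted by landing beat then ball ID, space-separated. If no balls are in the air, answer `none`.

Answer: ball1:lands@7:R ball2:lands@10:L

Derivation:
Beat 2 (L): throw ball1 h=5 -> lands@7:R; in-air after throw: [b1@7:R]
Beat 3 (R): throw ball2 h=7 -> lands@10:L; in-air after throw: [b1@7:R b2@10:L]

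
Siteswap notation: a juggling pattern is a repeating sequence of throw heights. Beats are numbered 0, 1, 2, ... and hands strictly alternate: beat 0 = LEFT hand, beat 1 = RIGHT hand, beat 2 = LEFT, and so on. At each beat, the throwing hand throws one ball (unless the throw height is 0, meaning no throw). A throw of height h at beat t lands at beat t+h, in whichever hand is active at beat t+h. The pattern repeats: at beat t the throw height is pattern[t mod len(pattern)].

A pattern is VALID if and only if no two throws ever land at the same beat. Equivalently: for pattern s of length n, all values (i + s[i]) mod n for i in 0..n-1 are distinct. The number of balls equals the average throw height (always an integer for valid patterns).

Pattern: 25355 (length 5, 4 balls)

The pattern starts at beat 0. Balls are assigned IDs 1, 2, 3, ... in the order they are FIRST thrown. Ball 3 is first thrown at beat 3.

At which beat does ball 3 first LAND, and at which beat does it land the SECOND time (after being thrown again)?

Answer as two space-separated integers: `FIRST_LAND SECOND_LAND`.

Answer: 8 13

Derivation:
Beat 0 (L): throw ball1 h=2 -> lands@2:L; in-air after throw: [b1@2:L]
Beat 1 (R): throw ball2 h=5 -> lands@6:L; in-air after throw: [b1@2:L b2@6:L]
Beat 2 (L): throw ball1 h=3 -> lands@5:R; in-air after throw: [b1@5:R b2@6:L]
Beat 3 (R): throw ball3 h=5 -> lands@8:L; in-air after throw: [b1@5:R b2@6:L b3@8:L]
Beat 4 (L): throw ball4 h=5 -> lands@9:R; in-air after throw: [b1@5:R b2@6:L b3@8:L b4@9:R]
Beat 5 (R): throw ball1 h=2 -> lands@7:R; in-air after throw: [b2@6:L b1@7:R b3@8:L b4@9:R]
Beat 6 (L): throw ball2 h=5 -> lands@11:R; in-air after throw: [b1@7:R b3@8:L b4@9:R b2@11:R]
Beat 7 (R): throw ball1 h=3 -> lands@10:L; in-air after throw: [b3@8:L b4@9:R b1@10:L b2@11:R]
Beat 8 (L): throw ball3 h=5 -> lands@13:R; in-air after throw: [b4@9:R b1@10:L b2@11:R b3@13:R]
Beat 9 (R): throw ball4 h=5 -> lands@14:L; in-air after throw: [b1@10:L b2@11:R b3@13:R b4@14:L]
Beat 10 (L): throw ball1 h=2 -> lands@12:L; in-air after throw: [b2@11:R b1@12:L b3@13:R b4@14:L]
Beat 11 (R): throw ball2 h=5 -> lands@16:L; in-air after throw: [b1@12:L b3@13:R b4@14:L b2@16:L]
Beat 12 (L): throw ball1 h=3 -> lands@15:R; in-air after throw: [b3@13:R b4@14:L b1@15:R b2@16:L]
Beat 13 (R): throw ball3 h=5 -> lands@18:L; in-air after throw: [b4@14:L b1@15:R b2@16:L b3@18:L]
Ball 3: thrown@3 h=5 -> first land @8; rethrown@8 h=5 -> second land @13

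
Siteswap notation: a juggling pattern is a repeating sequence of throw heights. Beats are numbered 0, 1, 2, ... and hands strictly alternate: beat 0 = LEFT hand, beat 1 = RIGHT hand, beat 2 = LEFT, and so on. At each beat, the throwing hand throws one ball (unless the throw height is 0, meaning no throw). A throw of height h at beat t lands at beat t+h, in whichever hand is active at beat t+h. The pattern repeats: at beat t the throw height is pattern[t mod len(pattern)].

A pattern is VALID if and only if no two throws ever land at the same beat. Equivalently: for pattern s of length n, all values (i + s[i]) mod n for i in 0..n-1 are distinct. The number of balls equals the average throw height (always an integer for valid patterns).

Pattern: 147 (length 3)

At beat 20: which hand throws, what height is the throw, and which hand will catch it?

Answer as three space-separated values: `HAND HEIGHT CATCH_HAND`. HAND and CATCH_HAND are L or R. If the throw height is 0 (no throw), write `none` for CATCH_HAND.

Beat 20: 20 mod 2 = 0, so hand = L
Throw height = pattern[20 mod 3] = pattern[2] = 7
Lands at beat 20+7=27, 27 mod 2 = 1, so catch hand = R

Answer: L 7 R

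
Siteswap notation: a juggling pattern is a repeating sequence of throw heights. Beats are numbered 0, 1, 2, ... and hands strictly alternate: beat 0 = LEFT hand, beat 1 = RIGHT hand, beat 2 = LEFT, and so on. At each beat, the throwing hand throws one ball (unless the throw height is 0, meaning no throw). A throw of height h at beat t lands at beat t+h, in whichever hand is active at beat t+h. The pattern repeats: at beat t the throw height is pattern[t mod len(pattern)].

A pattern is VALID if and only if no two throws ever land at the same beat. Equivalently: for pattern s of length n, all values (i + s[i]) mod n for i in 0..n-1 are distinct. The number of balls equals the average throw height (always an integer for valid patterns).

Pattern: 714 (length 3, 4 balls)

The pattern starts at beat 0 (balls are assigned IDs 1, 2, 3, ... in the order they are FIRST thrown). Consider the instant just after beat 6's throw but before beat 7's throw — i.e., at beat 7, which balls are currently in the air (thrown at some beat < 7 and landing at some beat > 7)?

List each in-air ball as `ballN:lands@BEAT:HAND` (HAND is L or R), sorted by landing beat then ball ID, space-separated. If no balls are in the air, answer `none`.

Answer: ball4:lands@9:R ball3:lands@10:L ball2:lands@13:R

Derivation:
Beat 0 (L): throw ball1 h=7 -> lands@7:R; in-air after throw: [b1@7:R]
Beat 1 (R): throw ball2 h=1 -> lands@2:L; in-air after throw: [b2@2:L b1@7:R]
Beat 2 (L): throw ball2 h=4 -> lands@6:L; in-air after throw: [b2@6:L b1@7:R]
Beat 3 (R): throw ball3 h=7 -> lands@10:L; in-air after throw: [b2@6:L b1@7:R b3@10:L]
Beat 4 (L): throw ball4 h=1 -> lands@5:R; in-air after throw: [b4@5:R b2@6:L b1@7:R b3@10:L]
Beat 5 (R): throw ball4 h=4 -> lands@9:R; in-air after throw: [b2@6:L b1@7:R b4@9:R b3@10:L]
Beat 6 (L): throw ball2 h=7 -> lands@13:R; in-air after throw: [b1@7:R b4@9:R b3@10:L b2@13:R]
Beat 7 (R): throw ball1 h=1 -> lands@8:L; in-air after throw: [b1@8:L b4@9:R b3@10:L b2@13:R]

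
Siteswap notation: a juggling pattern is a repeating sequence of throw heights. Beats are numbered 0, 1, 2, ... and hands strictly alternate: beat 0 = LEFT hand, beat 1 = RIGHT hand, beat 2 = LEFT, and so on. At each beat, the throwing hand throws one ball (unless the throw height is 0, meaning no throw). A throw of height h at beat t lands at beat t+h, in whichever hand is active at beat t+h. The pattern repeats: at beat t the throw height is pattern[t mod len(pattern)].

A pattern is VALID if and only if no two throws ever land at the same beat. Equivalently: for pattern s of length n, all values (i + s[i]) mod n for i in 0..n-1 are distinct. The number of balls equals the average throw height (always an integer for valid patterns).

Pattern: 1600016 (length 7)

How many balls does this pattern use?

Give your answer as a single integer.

Answer: 2

Derivation:
Pattern = [1, 6, 0, 0, 0, 1, 6], length n = 7
  position 0: throw height = 1, running sum = 1
  position 1: throw height = 6, running sum = 7
  position 2: throw height = 0, running sum = 7
  position 3: throw height = 0, running sum = 7
  position 4: throw height = 0, running sum = 7
  position 5: throw height = 1, running sum = 8
  position 6: throw height = 6, running sum = 14
Total sum = 14; balls = sum / n = 14 / 7 = 2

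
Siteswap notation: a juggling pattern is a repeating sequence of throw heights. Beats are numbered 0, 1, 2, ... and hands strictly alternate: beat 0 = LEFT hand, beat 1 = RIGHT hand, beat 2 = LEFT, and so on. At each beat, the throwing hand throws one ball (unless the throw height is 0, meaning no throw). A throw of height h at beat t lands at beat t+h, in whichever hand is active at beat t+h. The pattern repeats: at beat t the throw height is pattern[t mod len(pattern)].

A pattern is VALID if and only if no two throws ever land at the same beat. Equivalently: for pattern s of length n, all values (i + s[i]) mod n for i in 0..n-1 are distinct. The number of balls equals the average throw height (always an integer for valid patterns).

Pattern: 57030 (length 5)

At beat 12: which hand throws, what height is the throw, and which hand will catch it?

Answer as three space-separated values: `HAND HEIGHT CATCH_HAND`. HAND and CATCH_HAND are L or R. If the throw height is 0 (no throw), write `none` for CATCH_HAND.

Answer: L 0 none

Derivation:
Beat 12: 12 mod 2 = 0, so hand = L
Throw height = pattern[12 mod 5] = pattern[2] = 0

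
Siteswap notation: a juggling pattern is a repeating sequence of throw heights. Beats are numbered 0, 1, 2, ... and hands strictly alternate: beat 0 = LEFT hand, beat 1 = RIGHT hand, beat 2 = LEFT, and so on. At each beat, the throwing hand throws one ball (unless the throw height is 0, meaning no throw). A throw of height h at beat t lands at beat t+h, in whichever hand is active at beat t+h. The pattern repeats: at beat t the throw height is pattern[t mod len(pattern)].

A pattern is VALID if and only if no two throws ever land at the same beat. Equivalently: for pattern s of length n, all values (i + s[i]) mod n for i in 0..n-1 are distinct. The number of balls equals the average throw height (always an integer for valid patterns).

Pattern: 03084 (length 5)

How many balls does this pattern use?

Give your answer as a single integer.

Pattern = [0, 3, 0, 8, 4], length n = 5
  position 0: throw height = 0, running sum = 0
  position 1: throw height = 3, running sum = 3
  position 2: throw height = 0, running sum = 3
  position 3: throw height = 8, running sum = 11
  position 4: throw height = 4, running sum = 15
Total sum = 15; balls = sum / n = 15 / 5 = 3

Answer: 3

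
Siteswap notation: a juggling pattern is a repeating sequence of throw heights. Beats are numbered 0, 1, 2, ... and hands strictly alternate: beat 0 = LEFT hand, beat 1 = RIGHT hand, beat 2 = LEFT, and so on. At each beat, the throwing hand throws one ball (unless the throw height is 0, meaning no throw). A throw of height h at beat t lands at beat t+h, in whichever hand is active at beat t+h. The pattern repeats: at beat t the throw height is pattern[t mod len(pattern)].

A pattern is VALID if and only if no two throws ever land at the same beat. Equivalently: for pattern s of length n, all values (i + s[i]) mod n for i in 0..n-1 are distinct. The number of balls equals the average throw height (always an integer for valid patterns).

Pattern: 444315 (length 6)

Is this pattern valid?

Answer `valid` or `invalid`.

Answer: invalid

Derivation:
i=0: (i + s[i]) mod n = (0 + 4) mod 6 = 4
i=1: (i + s[i]) mod n = (1 + 4) mod 6 = 5
i=2: (i + s[i]) mod n = (2 + 4) mod 6 = 0
i=3: (i + s[i]) mod n = (3 + 3) mod 6 = 0
i=4: (i + s[i]) mod n = (4 + 1) mod 6 = 5
i=5: (i + s[i]) mod n = (5 + 5) mod 6 = 4
Residues: [4, 5, 0, 0, 5, 4], distinct: False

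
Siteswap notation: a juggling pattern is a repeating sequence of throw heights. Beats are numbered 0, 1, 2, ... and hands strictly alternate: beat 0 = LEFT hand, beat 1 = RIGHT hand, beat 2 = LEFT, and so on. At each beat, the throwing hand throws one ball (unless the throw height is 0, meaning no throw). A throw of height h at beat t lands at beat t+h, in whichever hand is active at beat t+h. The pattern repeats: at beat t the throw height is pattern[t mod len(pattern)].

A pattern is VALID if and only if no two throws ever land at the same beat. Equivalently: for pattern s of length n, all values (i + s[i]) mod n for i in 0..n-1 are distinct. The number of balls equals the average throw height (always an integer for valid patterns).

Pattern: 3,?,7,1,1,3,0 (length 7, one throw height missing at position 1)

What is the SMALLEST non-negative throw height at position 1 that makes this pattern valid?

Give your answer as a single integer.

Answer: 6

Derivation:
i=0: (0 + 3) mod 7 = 3
i=1: s[i]=? (unknown)
i=2: (2 + 7) mod 7 = 2
i=3: (3 + 1) mod 7 = 4
i=4: (4 + 1) mod 7 = 5
i=5: (5 + 3) mod 7 = 1
i=6: (6 + 0) mod 7 = 6
Known residues: [1, 2, 3, 4, 5, 6]; need a permutation of 0..6, so missing residue r = 0
Need (1 + s) mod 7 = 0; smallest s = (0 - 1) mod 7 = 6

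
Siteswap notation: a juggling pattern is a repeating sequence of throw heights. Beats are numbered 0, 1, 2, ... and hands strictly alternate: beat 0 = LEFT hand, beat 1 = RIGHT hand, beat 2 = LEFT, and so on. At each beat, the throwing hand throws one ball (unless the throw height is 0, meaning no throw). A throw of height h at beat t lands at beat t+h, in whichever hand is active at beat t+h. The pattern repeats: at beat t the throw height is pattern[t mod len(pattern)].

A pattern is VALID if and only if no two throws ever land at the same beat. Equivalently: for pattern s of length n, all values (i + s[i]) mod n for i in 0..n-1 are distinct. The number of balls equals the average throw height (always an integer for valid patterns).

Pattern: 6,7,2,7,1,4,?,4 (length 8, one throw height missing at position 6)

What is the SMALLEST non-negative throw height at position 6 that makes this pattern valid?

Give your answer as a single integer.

i=0: (0 + 6) mod 8 = 6
i=1: (1 + 7) mod 8 = 0
i=2: (2 + 2) mod 8 = 4
i=3: (3 + 7) mod 8 = 2
i=4: (4 + 1) mod 8 = 5
i=5: (5 + 4) mod 8 = 1
i=6: s[i]=? (unknown)
i=7: (7 + 4) mod 8 = 3
Known residues: [0, 1, 2, 3, 4, 5, 6]; need a permutation of 0..7, so missing residue r = 7
Need (6 + s) mod 8 = 7; smallest s = (7 - 6) mod 8 = 1

Answer: 1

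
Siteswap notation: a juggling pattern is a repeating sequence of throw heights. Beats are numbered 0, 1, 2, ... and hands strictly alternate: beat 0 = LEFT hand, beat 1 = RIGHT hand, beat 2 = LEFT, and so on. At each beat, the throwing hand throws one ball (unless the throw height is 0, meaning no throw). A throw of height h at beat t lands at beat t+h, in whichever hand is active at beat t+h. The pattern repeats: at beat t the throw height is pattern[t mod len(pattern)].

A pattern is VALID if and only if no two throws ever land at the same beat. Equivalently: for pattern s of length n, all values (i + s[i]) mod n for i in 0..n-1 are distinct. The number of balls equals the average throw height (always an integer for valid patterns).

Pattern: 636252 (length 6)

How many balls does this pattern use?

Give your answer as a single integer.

Pattern = [6, 3, 6, 2, 5, 2], length n = 6
  position 0: throw height = 6, running sum = 6
  position 1: throw height = 3, running sum = 9
  position 2: throw height = 6, running sum = 15
  position 3: throw height = 2, running sum = 17
  position 4: throw height = 5, running sum = 22
  position 5: throw height = 2, running sum = 24
Total sum = 24; balls = sum / n = 24 / 6 = 4

Answer: 4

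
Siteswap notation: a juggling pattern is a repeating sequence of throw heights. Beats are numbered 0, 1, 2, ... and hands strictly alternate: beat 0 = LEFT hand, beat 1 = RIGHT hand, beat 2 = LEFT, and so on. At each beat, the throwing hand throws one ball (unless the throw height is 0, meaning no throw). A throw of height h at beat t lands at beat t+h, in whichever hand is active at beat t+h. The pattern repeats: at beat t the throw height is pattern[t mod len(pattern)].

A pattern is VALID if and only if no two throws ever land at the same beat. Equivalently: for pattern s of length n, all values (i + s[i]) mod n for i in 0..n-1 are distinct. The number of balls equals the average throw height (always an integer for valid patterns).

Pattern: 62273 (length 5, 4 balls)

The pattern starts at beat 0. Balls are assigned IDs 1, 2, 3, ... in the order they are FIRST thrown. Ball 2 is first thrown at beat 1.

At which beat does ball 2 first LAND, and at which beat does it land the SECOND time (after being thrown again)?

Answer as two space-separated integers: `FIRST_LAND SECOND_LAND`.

Answer: 3 10

Derivation:
Beat 0 (L): throw ball1 h=6 -> lands@6:L; in-air after throw: [b1@6:L]
Beat 1 (R): throw ball2 h=2 -> lands@3:R; in-air after throw: [b2@3:R b1@6:L]
Beat 2 (L): throw ball3 h=2 -> lands@4:L; in-air after throw: [b2@3:R b3@4:L b1@6:L]
Beat 3 (R): throw ball2 h=7 -> lands@10:L; in-air after throw: [b3@4:L b1@6:L b2@10:L]
Beat 4 (L): throw ball3 h=3 -> lands@7:R; in-air after throw: [b1@6:L b3@7:R b2@10:L]
Beat 5 (R): throw ball4 h=6 -> lands@11:R; in-air after throw: [b1@6:L b3@7:R b2@10:L b4@11:R]
Beat 6 (L): throw ball1 h=2 -> lands@8:L; in-air after throw: [b3@7:R b1@8:L b2@10:L b4@11:R]
Beat 7 (R): throw ball3 h=2 -> lands@9:R; in-air after throw: [b1@8:L b3@9:R b2@10:L b4@11:R]
Beat 8 (L): throw ball1 h=7 -> lands@15:R; in-air after throw: [b3@9:R b2@10:L b4@11:R b1@15:R]
Beat 9 (R): throw ball3 h=3 -> lands@12:L; in-air after throw: [b2@10:L b4@11:R b3@12:L b1@15:R]
Beat 10 (L): throw ball2 h=6 -> lands@16:L; in-air after throw: [b4@11:R b3@12:L b1@15:R b2@16:L]
Ball 2: thrown@1 h=2 -> first land @3; rethrown@3 h=7 -> second land @10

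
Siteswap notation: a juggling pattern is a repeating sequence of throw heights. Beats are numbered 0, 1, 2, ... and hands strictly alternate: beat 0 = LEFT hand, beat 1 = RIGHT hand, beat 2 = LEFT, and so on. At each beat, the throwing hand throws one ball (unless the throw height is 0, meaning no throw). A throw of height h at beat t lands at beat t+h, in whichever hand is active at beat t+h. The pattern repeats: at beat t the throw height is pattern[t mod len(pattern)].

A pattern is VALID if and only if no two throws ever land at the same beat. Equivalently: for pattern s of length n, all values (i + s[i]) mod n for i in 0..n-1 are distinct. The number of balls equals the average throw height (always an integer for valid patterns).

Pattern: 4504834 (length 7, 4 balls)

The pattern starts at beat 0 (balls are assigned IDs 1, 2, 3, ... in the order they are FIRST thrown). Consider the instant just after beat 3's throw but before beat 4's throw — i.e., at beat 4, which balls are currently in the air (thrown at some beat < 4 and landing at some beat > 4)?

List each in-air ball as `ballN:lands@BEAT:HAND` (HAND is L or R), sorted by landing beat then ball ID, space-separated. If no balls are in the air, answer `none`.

Answer: ball2:lands@6:L ball3:lands@7:R

Derivation:
Beat 0 (L): throw ball1 h=4 -> lands@4:L; in-air after throw: [b1@4:L]
Beat 1 (R): throw ball2 h=5 -> lands@6:L; in-air after throw: [b1@4:L b2@6:L]
Beat 3 (R): throw ball3 h=4 -> lands@7:R; in-air after throw: [b1@4:L b2@6:L b3@7:R]
Beat 4 (L): throw ball1 h=8 -> lands@12:L; in-air after throw: [b2@6:L b3@7:R b1@12:L]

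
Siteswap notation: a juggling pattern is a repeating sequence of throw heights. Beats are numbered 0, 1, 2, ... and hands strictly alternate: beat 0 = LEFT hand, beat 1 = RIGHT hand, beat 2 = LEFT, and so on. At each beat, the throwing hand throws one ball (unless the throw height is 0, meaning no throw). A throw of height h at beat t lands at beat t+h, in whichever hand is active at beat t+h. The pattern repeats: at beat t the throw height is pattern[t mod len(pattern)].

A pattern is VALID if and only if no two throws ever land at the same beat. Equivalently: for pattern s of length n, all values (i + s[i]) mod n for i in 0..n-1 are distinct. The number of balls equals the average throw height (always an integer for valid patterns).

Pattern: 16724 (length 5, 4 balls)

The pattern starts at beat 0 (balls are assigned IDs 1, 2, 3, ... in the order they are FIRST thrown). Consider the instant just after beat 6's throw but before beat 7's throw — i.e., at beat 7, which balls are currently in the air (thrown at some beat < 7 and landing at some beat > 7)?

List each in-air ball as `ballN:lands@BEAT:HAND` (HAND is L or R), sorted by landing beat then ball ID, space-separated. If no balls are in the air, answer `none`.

Beat 0 (L): throw ball1 h=1 -> lands@1:R; in-air after throw: [b1@1:R]
Beat 1 (R): throw ball1 h=6 -> lands@7:R; in-air after throw: [b1@7:R]
Beat 2 (L): throw ball2 h=7 -> lands@9:R; in-air after throw: [b1@7:R b2@9:R]
Beat 3 (R): throw ball3 h=2 -> lands@5:R; in-air after throw: [b3@5:R b1@7:R b2@9:R]
Beat 4 (L): throw ball4 h=4 -> lands@8:L; in-air after throw: [b3@5:R b1@7:R b4@8:L b2@9:R]
Beat 5 (R): throw ball3 h=1 -> lands@6:L; in-air after throw: [b3@6:L b1@7:R b4@8:L b2@9:R]
Beat 6 (L): throw ball3 h=6 -> lands@12:L; in-air after throw: [b1@7:R b4@8:L b2@9:R b3@12:L]
Beat 7 (R): throw ball1 h=7 -> lands@14:L; in-air after throw: [b4@8:L b2@9:R b3@12:L b1@14:L]

Answer: ball4:lands@8:L ball2:lands@9:R ball3:lands@12:L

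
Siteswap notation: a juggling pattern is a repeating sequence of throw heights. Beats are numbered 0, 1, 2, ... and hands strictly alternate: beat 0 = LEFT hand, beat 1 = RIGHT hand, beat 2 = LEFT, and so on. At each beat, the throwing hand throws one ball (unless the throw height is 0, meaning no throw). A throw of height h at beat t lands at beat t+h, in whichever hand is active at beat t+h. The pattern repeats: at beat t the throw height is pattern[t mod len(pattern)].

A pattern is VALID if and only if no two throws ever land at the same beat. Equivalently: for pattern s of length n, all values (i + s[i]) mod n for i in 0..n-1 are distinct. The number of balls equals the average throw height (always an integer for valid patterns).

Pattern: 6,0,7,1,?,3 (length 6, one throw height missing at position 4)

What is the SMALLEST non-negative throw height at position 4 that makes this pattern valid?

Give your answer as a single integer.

i=0: (0 + 6) mod 6 = 0
i=1: (1 + 0) mod 6 = 1
i=2: (2 + 7) mod 6 = 3
i=3: (3 + 1) mod 6 = 4
i=4: s[i]=? (unknown)
i=5: (5 + 3) mod 6 = 2
Known residues: [0, 1, 2, 3, 4]; need a permutation of 0..5, so missing residue r = 5
Need (4 + s) mod 6 = 5; smallest s = (5 - 4) mod 6 = 1

Answer: 1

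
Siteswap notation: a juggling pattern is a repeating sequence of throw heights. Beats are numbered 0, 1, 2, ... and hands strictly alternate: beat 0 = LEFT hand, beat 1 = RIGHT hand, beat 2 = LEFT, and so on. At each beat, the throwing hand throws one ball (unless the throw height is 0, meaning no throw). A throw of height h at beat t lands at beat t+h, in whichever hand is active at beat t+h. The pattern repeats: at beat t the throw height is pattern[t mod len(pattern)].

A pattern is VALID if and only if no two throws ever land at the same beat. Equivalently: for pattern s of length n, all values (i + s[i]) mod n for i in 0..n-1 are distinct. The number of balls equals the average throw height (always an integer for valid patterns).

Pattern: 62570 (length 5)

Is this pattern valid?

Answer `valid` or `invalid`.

i=0: (i + s[i]) mod n = (0 + 6) mod 5 = 1
i=1: (i + s[i]) mod n = (1 + 2) mod 5 = 3
i=2: (i + s[i]) mod n = (2 + 5) mod 5 = 2
i=3: (i + s[i]) mod n = (3 + 7) mod 5 = 0
i=4: (i + s[i]) mod n = (4 + 0) mod 5 = 4
Residues: [1, 3, 2, 0, 4], distinct: True

Answer: valid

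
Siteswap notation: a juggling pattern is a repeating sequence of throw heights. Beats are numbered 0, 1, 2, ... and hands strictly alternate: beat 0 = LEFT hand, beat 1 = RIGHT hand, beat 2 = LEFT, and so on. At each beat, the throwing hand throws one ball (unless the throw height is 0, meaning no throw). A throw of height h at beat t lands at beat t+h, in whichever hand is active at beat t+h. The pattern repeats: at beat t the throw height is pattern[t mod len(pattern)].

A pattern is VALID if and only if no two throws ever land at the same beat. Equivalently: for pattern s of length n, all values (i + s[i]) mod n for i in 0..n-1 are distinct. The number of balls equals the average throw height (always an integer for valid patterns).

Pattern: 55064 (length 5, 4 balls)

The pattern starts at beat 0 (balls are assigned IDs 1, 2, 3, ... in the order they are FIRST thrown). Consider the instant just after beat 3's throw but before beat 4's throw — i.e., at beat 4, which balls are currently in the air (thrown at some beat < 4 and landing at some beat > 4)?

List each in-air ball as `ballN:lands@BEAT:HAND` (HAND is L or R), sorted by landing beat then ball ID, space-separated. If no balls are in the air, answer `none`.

Answer: ball1:lands@5:R ball2:lands@6:L ball3:lands@9:R

Derivation:
Beat 0 (L): throw ball1 h=5 -> lands@5:R; in-air after throw: [b1@5:R]
Beat 1 (R): throw ball2 h=5 -> lands@6:L; in-air after throw: [b1@5:R b2@6:L]
Beat 3 (R): throw ball3 h=6 -> lands@9:R; in-air after throw: [b1@5:R b2@6:L b3@9:R]
Beat 4 (L): throw ball4 h=4 -> lands@8:L; in-air after throw: [b1@5:R b2@6:L b4@8:L b3@9:R]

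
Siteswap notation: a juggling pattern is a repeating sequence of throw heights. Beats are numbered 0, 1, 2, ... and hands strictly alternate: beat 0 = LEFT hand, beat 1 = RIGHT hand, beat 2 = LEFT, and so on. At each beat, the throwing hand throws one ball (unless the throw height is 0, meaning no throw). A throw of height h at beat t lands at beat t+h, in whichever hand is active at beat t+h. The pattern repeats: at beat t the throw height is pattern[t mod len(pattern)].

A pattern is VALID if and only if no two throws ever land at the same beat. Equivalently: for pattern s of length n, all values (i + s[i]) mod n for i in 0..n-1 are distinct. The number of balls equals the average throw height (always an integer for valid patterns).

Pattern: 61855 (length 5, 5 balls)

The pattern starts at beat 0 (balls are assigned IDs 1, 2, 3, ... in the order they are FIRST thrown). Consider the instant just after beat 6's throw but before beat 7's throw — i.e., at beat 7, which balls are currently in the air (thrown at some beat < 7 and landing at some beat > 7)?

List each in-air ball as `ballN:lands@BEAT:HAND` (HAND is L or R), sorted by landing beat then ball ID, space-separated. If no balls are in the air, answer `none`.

Answer: ball3:lands@8:L ball4:lands@9:R ball2:lands@10:L ball5:lands@11:R

Derivation:
Beat 0 (L): throw ball1 h=6 -> lands@6:L; in-air after throw: [b1@6:L]
Beat 1 (R): throw ball2 h=1 -> lands@2:L; in-air after throw: [b2@2:L b1@6:L]
Beat 2 (L): throw ball2 h=8 -> lands@10:L; in-air after throw: [b1@6:L b2@10:L]
Beat 3 (R): throw ball3 h=5 -> lands@8:L; in-air after throw: [b1@6:L b3@8:L b2@10:L]
Beat 4 (L): throw ball4 h=5 -> lands@9:R; in-air after throw: [b1@6:L b3@8:L b4@9:R b2@10:L]
Beat 5 (R): throw ball5 h=6 -> lands@11:R; in-air after throw: [b1@6:L b3@8:L b4@9:R b2@10:L b5@11:R]
Beat 6 (L): throw ball1 h=1 -> lands@7:R; in-air after throw: [b1@7:R b3@8:L b4@9:R b2@10:L b5@11:R]
Beat 7 (R): throw ball1 h=8 -> lands@15:R; in-air after throw: [b3@8:L b4@9:R b2@10:L b5@11:R b1@15:R]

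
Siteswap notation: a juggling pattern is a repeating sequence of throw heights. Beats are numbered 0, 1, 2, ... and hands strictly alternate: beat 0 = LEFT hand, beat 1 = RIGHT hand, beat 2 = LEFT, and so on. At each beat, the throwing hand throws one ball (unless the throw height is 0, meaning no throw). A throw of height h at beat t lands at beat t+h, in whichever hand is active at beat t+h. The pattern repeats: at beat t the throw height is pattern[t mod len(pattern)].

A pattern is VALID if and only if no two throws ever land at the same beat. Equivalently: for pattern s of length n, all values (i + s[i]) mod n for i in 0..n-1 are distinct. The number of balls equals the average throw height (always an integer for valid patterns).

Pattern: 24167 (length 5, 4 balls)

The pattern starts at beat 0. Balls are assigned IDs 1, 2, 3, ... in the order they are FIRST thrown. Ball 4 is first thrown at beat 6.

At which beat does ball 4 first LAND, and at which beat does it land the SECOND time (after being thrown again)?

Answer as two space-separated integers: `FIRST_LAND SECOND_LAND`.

Answer: 10 12

Derivation:
Beat 0 (L): throw ball1 h=2 -> lands@2:L; in-air after throw: [b1@2:L]
Beat 1 (R): throw ball2 h=4 -> lands@5:R; in-air after throw: [b1@2:L b2@5:R]
Beat 2 (L): throw ball1 h=1 -> lands@3:R; in-air after throw: [b1@3:R b2@5:R]
Beat 3 (R): throw ball1 h=6 -> lands@9:R; in-air after throw: [b2@5:R b1@9:R]
Beat 4 (L): throw ball3 h=7 -> lands@11:R; in-air after throw: [b2@5:R b1@9:R b3@11:R]
Beat 5 (R): throw ball2 h=2 -> lands@7:R; in-air after throw: [b2@7:R b1@9:R b3@11:R]
Beat 6 (L): throw ball4 h=4 -> lands@10:L; in-air after throw: [b2@7:R b1@9:R b4@10:L b3@11:R]
Beat 7 (R): throw ball2 h=1 -> lands@8:L; in-air after throw: [b2@8:L b1@9:R b4@10:L b3@11:R]
Beat 8 (L): throw ball2 h=6 -> lands@14:L; in-air after throw: [b1@9:R b4@10:L b3@11:R b2@14:L]
Beat 9 (R): throw ball1 h=7 -> lands@16:L; in-air after throw: [b4@10:L b3@11:R b2@14:L b1@16:L]
Beat 10 (L): throw ball4 h=2 -> lands@12:L; in-air after throw: [b3@11:R b4@12:L b2@14:L b1@16:L]
Beat 11 (R): throw ball3 h=4 -> lands@15:R; in-air after throw: [b4@12:L b2@14:L b3@15:R b1@16:L]
Beat 12 (L): throw ball4 h=1 -> lands@13:R; in-air after throw: [b4@13:R b2@14:L b3@15:R b1@16:L]
Ball 4: thrown@6 h=4 -> first land @10; rethrown@10 h=2 -> second land @12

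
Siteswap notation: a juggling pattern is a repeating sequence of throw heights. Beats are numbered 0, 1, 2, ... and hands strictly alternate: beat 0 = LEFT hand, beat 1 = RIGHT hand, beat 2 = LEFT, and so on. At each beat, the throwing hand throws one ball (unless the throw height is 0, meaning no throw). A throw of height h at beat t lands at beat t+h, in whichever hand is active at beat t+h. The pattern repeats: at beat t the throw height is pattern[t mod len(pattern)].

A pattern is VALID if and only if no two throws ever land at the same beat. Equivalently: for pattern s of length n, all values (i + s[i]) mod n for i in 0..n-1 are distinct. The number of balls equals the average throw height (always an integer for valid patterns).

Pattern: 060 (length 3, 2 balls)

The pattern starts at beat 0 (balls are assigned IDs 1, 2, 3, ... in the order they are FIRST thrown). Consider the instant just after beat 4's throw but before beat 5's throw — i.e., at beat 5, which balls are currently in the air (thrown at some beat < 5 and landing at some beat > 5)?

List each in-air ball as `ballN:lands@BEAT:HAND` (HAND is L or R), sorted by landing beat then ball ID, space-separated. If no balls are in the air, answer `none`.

Beat 1 (R): throw ball1 h=6 -> lands@7:R; in-air after throw: [b1@7:R]
Beat 4 (L): throw ball2 h=6 -> lands@10:L; in-air after throw: [b1@7:R b2@10:L]

Answer: ball1:lands@7:R ball2:lands@10:L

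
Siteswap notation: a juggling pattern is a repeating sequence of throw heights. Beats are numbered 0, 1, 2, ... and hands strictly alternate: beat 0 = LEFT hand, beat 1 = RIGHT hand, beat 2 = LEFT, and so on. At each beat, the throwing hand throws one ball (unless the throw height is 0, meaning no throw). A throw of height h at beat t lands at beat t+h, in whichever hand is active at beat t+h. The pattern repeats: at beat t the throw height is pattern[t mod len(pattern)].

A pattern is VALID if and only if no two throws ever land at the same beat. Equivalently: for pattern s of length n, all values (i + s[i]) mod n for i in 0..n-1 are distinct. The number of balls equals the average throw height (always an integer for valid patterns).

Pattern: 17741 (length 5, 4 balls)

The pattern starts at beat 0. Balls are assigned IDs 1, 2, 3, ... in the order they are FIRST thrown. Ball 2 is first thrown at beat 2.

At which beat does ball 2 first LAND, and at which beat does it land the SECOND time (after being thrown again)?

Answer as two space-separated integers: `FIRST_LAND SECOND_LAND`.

Beat 0 (L): throw ball1 h=1 -> lands@1:R; in-air after throw: [b1@1:R]
Beat 1 (R): throw ball1 h=7 -> lands@8:L; in-air after throw: [b1@8:L]
Beat 2 (L): throw ball2 h=7 -> lands@9:R; in-air after throw: [b1@8:L b2@9:R]
Beat 3 (R): throw ball3 h=4 -> lands@7:R; in-air after throw: [b3@7:R b1@8:L b2@9:R]
Beat 4 (L): throw ball4 h=1 -> lands@5:R; in-air after throw: [b4@5:R b3@7:R b1@8:L b2@9:R]
Beat 5 (R): throw ball4 h=1 -> lands@6:L; in-air after throw: [b4@6:L b3@7:R b1@8:L b2@9:R]
Beat 6 (L): throw ball4 h=7 -> lands@13:R; in-air after throw: [b3@7:R b1@8:L b2@9:R b4@13:R]
Beat 7 (R): throw ball3 h=7 -> lands@14:L; in-air after throw: [b1@8:L b2@9:R b4@13:R b3@14:L]
Beat 8 (L): throw ball1 h=4 -> lands@12:L; in-air after throw: [b2@9:R b1@12:L b4@13:R b3@14:L]
Beat 9 (R): throw ball2 h=1 -> lands@10:L; in-air after throw: [b2@10:L b1@12:L b4@13:R b3@14:L]
Beat 10 (L): throw ball2 h=1 -> lands@11:R; in-air after throw: [b2@11:R b1@12:L b4@13:R b3@14:L]
Ball 2: thrown@2 h=7 -> first land @9; rethrown@9 h=1 -> second land @10

Answer: 9 10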